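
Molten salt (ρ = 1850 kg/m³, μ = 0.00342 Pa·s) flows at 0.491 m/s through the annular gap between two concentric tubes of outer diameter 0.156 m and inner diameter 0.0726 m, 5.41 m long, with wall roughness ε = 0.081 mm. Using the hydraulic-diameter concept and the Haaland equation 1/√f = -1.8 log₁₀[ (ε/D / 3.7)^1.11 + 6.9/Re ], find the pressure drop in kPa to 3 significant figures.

ΔP ≈ 0.391 kPa

Hydraulic diameter D_h = 4A/P = D_o - D_i = 0.156 - 0.0726 = 0.0834 m.
Re = ρVD_h/μ = 1850·0.491·0.0834/0.00342 = 2.215e+04.
ε/D_h = 8.1e-05/0.0834 = 0.000971; Haaland gives 1/√f = -1.8 log₁₀[0.000106+0.000311] = 6.083, so f = 0.02703.
ΔP = f(L/D_h)(ρV²/2) = 0.02703·5.41/0.0834·223 = 390.9 Pa.
ΔP = 0.391 kPa.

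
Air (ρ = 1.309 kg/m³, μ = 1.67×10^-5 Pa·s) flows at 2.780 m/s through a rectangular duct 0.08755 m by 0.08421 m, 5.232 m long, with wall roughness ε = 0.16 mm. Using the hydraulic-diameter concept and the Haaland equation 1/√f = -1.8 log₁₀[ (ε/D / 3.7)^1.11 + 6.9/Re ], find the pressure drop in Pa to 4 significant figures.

ΔP ≈ 9.114 Pa

Hydraulic diameter D_h = 4A/P = 4·(0.08755·0.08421)/(2·(0.08755+0.08421)) = 0.02949/0.3435 = 0.08585 m.
Re = ρVD_h/μ = 1.309·2.78·0.08585/1.67e-05 = 1.871e+04.
ε/D_h = 0.00016/0.08585 = 0.00186; Haaland gives 1/√f = -1.8 log₁₀[0.000218+0.000369] = 5.816, so f = 0.02956.
ΔP = f(L/D_h)(ρV²/2) = 0.02956·5.232/0.08585·5.058 = 9.114 Pa.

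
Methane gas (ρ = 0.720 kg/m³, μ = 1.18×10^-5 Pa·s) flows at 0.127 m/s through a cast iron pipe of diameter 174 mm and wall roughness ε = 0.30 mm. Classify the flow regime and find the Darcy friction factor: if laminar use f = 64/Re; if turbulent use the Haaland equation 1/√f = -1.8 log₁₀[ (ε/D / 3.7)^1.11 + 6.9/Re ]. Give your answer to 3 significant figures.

Re = ρVD/μ = 0.72·0.127·0.174/1.18e-05 = 1348.
Re < 2300 → laminar, so f = 64/Re = 0.04747 (roughness is irrelevant in laminar flow).

f ≈ 0.0475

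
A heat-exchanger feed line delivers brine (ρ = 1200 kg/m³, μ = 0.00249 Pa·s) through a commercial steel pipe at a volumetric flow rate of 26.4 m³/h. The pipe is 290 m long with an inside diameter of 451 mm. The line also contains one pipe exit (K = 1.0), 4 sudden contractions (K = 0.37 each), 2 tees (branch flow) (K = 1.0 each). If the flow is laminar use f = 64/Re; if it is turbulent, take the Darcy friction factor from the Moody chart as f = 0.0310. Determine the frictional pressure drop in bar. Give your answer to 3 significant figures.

ΔP ≈ 3.09×10^-4 bar

Q = 26.4 m³/h = 26.4/3600 = 0.007333 m³/s.
Cross-sectional area A = πD²/4 = π(0.451)²/4 = 0.1598 m²; mean velocity V = Q/A = 0.007333/0.1598 = 0.0459 m/s.
Reynolds number Re = ρVD/μ = 1200 · 0.0459 · 0.451 / 0.00249 = 9977.
Re > 4000 → turbulent; use the Moody-chart value f = 0.0310.
Total minor-loss coefficient ΣK = 1·1 + 4·0.37 + 2·1 = 4.48.
ΔP = [f·L/D + ΣK]·(ρV²/2) = [0.031·290/0.451 + 4.48]·(1200·0.0459²/2) = [19.93 + 4.48]·1.264 = 30.87 Pa.
ΔP = 30.87 Pa = 3.09×10^-4 bar.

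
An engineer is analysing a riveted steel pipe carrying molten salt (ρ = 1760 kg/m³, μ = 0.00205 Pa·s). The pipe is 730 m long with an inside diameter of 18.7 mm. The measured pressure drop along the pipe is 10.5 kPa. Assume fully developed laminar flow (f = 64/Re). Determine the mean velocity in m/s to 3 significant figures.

V ≈ 0.0767 m/s

For laminar flow, f = 64/Re with Re = ρVD/μ, so Darcy-Weisbach reduces to ΔP = 32μLV/D². Solving for V: V = ΔP·D²/(32μL) = 1.05e+04·(0.0187)²/(32·0.00205·730) = 0.07667 m/s.
Check: Re = ρVD/μ = 1760·0.07667·0.0187/0.00205 = 1231 < 2300, so the laminar assumption holds.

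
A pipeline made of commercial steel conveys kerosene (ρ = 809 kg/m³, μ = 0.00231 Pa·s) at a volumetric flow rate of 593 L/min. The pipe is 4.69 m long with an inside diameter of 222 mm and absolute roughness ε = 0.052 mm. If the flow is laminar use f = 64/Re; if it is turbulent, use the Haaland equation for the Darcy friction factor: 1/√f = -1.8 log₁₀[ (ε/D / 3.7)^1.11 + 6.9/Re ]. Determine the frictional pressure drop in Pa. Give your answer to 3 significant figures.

ΔP ≈ 14.6 Pa

Q = 593 L/min = 593/60000 = 0.009883 m³/s.
Cross-sectional area A = πD²/4 = π(0.222)²/4 = 0.03871 m²; mean velocity V = Q/A = 0.009883/0.03871 = 0.2553 m/s.
Reynolds number Re = ρVD/μ = 809 · 0.2553 · 0.222 / 0.00231 = 1.985e+04.
Re > 4000 → turbulent. Relative roughness ε/D = 5.2e-05/0.222 = 0.000234. Haaland: 1/√f = -1.8 log₁₀[(0.000234/3.7)^1.11 + 6.9/1.985e+04] = -1.8 log₁₀[2.19e-05 + 0.000348] = 6.178, so f = 0.0262.
Darcy-Weisbach: ΔP = f(L/D)(ρV²/2) = 0.0262·(4.69/0.222)·(809·0.2553²/2) = 0.0262·21.13·26.37 = 14.59 Pa.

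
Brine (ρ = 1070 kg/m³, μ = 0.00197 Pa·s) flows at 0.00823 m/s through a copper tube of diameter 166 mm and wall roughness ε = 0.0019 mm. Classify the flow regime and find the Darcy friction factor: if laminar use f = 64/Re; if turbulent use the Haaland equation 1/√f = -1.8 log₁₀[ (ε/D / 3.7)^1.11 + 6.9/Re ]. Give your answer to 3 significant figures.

f ≈ 0.0862

Re = ρVD/μ = 1070·0.00823·0.166/0.00197 = 742.
Re < 2300 → laminar, so f = 64/Re = 0.08625 (roughness is irrelevant in laminar flow).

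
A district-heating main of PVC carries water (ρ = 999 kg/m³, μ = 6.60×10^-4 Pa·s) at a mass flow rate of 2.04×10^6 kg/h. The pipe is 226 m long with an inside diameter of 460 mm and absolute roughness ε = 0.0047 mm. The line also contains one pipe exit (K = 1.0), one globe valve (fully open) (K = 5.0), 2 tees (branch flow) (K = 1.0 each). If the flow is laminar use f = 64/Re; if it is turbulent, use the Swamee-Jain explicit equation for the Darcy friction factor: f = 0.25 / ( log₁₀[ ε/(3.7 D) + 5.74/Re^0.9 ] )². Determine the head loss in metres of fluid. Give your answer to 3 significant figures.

ṁ = 2.04×10^6 kg/h = 2.04×10^6/3600 = 566.7 kg/s.
A = πD²/4 = π(0.46)²/4 = 0.1662 m²; mean velocity V = ṁ/(ρA) = 566.7/(999 · 0.1662) = 3.413 m/s.
Reynolds number Re = ρVD/μ = 999 · 3.413 · 0.46 / 0.00066 = 2.376e+06.
Re > 4000 → turbulent. Relative roughness ε/D = 4.7e-06/0.46 = 1.02e-05. Swamee-Jain: f = 0.25/(log₁₀[1.02e-05/3.7 + 5.74/2.376e+06^0.9])² = 0.25/(log₁₀[2.76e-06 + 1.05e-05])² = 0.25/(-4.878)² = 0.01051.
Total minor-loss coefficient ΣK = 1·1 + 1·5 + 2·1 = 8.
ΔP = [f·L/D + ΣK]·(ρV²/2) = [0.01051·226/0.46 + 8]·(999·3.413²/2) = [5.162 + 8]·5819 = 7.659e+04 Pa.
Head loss h_f = ΔP/(ρg) = 7.659e+04/(999·9.81) = 7.82 m.

h_f ≈ 7.82 m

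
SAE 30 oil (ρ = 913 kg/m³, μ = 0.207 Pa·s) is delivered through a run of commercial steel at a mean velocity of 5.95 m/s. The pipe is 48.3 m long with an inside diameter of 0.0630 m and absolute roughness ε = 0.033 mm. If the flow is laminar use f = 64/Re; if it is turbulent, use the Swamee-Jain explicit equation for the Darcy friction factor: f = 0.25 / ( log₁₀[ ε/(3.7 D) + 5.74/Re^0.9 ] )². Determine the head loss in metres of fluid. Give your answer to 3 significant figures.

h_f ≈ 53.6 m

Reynolds number Re = ρVD/μ = 913 · 5.95 · 0.063 / 0.207 = 1653.
Re < 2300 → laminar flow, so f = 64/Re = 64/1653 = 0.03871 (the turbulent correlation is not needed).
Darcy-Weisbach: ΔP = f(L/D)(ρV²/2) = 0.03871·(48.3/0.063)·(913·5.95²/2) = 0.03871·766.7·1.616e+04 = 4.796e+05 Pa.
Head loss h_f = ΔP/(ρg) = 4.796e+05/(913·9.81) = 53.6 m.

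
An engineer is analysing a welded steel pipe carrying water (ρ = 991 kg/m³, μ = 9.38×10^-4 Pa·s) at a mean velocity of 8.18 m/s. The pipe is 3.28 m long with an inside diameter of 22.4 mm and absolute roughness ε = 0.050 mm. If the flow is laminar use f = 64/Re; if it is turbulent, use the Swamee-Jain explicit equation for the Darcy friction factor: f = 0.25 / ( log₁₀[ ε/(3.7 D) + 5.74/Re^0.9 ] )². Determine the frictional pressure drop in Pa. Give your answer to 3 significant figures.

Reynolds number Re = ρVD/μ = 991 · 8.18 · 0.0224 / 0.000938 = 1.936e+05.
Re > 4000 → turbulent. Relative roughness ε/D = 5e-05/0.0224 = 0.00223. Swamee-Jain: f = 0.25/(log₁₀[0.00223/3.7 + 5.74/1.936e+05^0.9])² = 0.25/(log₁₀[0.000603 + 0.0001])² = 0.25/(-3.153)² = 0.02515.
Darcy-Weisbach: ΔP = f(L/D)(ρV²/2) = 0.02515·(3.28/0.0224)·(991·8.18²/2) = 0.02515·146.4·3.316e+04 = 1.221e+05 Pa.

ΔP ≈ 122000 Pa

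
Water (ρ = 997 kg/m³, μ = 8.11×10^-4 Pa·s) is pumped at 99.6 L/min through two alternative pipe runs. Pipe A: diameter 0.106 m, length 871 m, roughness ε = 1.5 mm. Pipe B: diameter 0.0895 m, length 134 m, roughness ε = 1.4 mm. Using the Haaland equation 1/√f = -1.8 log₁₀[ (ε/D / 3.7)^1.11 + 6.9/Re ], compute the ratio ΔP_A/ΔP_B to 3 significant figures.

ΔP_A/ΔP_B ≈ 2.71

Pipe A: V = Q/A = 0.00166/0.008825 = 0.1881 m/s; Re = 2.451e+04; ε/D = 0.0142; Haaland → f = 0.04469; ΔP_A = f(L/D)(ρV²/2) = 6477 Pa.
Pipe B: V = Q/A = 0.00166/0.006291 = 0.2639 m/s; Re = 2.903e+04; ε/D = 0.0156; Haaland → f = 0.04592; ΔP_B = f(L/D)(ρV²/2) = 2386 Pa.
ΔP_A/ΔP_B = 6477/2386 = 2.71.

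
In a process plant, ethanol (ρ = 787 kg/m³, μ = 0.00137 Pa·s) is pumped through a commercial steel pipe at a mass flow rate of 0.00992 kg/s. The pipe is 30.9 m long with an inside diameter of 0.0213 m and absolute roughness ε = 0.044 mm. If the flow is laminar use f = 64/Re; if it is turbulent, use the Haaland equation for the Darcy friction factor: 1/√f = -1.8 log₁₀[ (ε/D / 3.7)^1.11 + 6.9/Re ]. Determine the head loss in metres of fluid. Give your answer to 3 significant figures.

h_f ≈ 0.0137 m

A = πD²/4 = π(0.0213)²/4 = 0.0003563 m²; mean velocity V = ṁ/(ρA) = 0.00992/(787 · 0.0003563) = 0.03537 m/s.
Reynolds number Re = ρVD/μ = 787 · 0.03537 · 0.0213 / 0.00137 = 432.8.
Re < 2300 → laminar flow, so f = 64/Re = 64/432.8 = 0.1479 (the turbulent correlation is not needed).
Darcy-Weisbach: ΔP = f(L/D)(ρV²/2) = 0.1479·(30.9/0.0213)·(787·0.03537²/2) = 0.1479·1451·0.4924 = 105.6 Pa.
Head loss h_f = ΔP/(ρg) = 105.6/(787·9.81) = 0.0137 m.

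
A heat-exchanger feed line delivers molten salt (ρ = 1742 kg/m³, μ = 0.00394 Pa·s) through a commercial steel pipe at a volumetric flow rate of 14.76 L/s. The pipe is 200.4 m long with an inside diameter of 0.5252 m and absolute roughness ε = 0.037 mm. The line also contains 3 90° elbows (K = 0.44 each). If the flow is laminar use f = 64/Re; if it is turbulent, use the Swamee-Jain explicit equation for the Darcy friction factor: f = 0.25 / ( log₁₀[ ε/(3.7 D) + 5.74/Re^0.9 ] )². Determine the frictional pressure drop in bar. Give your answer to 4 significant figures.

ΔP ≈ 4.785×10^-4 bar

Q = 14.76 L/s = 14.76/1000 = 0.01476 m³/s.
Cross-sectional area A = πD²/4 = π(0.5252)²/4 = 0.2166 m²; mean velocity V = Q/A = 0.01476/0.2166 = 0.06813 m/s.
Reynolds number Re = ρVD/μ = 1742 · 0.06813 · 0.5252 / 0.00394 = 1.582e+04.
Re > 4000 → turbulent. Relative roughness ε/D = 3.7e-05/0.5252 = 7.04e-05. Swamee-Jain: f = 0.25/(log₁₀[7.04e-05/3.7 + 5.74/1.582e+04^0.9])² = 0.25/(log₁₀[1.9e-05 + 0.000954])² = 0.25/(-3.012)² = 0.02756.
Total minor-loss coefficient ΣK = 3·0.44 = 1.32.
ΔP = [f·L/D + ΣK]·(ρV²/2) = [0.02756·200.4/0.5252 + 1.32]·(1742·0.06813²/2) = [10.52 + 1.32]·4.043 = 47.85 Pa.
ΔP = 47.85 Pa = 4.785×10^-4 bar.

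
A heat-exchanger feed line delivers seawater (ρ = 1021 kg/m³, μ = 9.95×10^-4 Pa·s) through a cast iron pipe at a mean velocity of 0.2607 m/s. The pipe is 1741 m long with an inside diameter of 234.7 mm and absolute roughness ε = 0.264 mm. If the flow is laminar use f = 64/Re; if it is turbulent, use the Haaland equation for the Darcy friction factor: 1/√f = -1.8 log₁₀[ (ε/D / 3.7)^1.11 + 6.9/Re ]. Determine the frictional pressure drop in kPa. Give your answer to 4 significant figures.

Reynolds number Re = ρVD/μ = 1021 · 0.2607 · 0.2347 / 0.000995 = 6.279e+04.
Re > 4000 → turbulent. Relative roughness ε/D = 0.000264/0.2347 = 0.00112. Haaland: 1/√f = -1.8 log₁₀[(0.00112/3.7)^1.11 + 6.9/6.279e+04] = -1.8 log₁₀[0.000125 + 0.00011] = 6.533, so f = 0.02343.
Darcy-Weisbach: ΔP = f(L/D)(ρV²/2) = 0.02343·(1741/0.2347)·(1021·0.2607²/2) = 0.02343·7418·34.7 = 6030 Pa.
ΔP = 6030 Pa = 6.030 kPa.

ΔP ≈ 6.030 kPa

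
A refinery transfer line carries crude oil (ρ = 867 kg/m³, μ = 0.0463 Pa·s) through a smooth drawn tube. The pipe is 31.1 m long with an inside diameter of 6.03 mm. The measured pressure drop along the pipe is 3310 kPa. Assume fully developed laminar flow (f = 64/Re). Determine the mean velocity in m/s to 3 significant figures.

V ≈ 2.61 m/s

For laminar flow, f = 64/Re with Re = ρVD/μ, so Darcy-Weisbach reduces to ΔP = 32μLV/D². Solving for V: V = ΔP·D²/(32μL) = 3.31e+06·(0.00603)²/(32·0.0463·31.1) = 2.612 m/s.
Check: Re = ρVD/μ = 867·2.612·0.00603/0.0463 = 294.9 < 2300, so the laminar assumption holds.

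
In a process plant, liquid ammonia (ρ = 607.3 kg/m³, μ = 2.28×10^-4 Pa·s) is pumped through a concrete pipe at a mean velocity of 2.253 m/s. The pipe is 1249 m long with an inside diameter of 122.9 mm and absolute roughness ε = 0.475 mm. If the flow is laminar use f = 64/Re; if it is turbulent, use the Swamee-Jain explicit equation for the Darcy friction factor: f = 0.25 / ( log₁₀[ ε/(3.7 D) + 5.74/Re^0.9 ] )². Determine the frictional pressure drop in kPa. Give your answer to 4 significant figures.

Reynolds number Re = ρVD/μ = 607.3 · 2.253 · 0.1229 / 0.000228 = 7.375e+05.
Re > 4000 → turbulent. Relative roughness ε/D = 0.000475/0.1229 = 0.00386. Swamee-Jain: f = 0.25/(log₁₀[0.00386/3.7 + 5.74/7.375e+05^0.9])² = 0.25/(log₁₀[0.00104 + 3.01e-05])² = 0.25/(-2.969)² = 0.02837.
Darcy-Weisbach: ΔP = f(L/D)(ρV²/2) = 0.02837·(1249/0.1229)·(607.3·2.253²/2) = 0.02837·1.016e+04·1541 = 4.443e+05 Pa.
ΔP = 4.443e+05 Pa = 444.3 kPa.

ΔP ≈ 444.3 kPa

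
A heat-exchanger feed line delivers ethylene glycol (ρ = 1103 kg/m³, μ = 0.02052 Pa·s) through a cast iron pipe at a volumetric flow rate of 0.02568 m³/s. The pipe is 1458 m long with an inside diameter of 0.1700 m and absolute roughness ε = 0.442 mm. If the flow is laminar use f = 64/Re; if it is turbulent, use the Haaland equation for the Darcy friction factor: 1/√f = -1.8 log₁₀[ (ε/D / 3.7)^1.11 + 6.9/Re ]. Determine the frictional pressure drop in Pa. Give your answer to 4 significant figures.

Cross-sectional area A = πD²/4 = π(0.17)²/4 = 0.0227 m²; mean velocity V = Q/A = 0.02568/0.0227 = 1.131 m/s.
Reynolds number Re = ρVD/μ = 1103 · 1.131 · 0.17 / 0.0205 = 1.034e+04.
Re > 4000 → turbulent. Relative roughness ε/D = 0.000442/0.17 = 0.0026. Haaland: 1/√f = -1.8 log₁₀[(0.0026/3.7)^1.11 + 6.9/1.034e+04] = -1.8 log₁₀[0.000316 + 0.000667] = 5.413, so f = 0.03413.
Darcy-Weisbach: ΔP = f(L/D)(ρV²/2) = 0.03413·(1458/0.17)·(1103·1.131²/2) = 0.03413·8576·705.9 = 2.066e+05 Pa.

ΔP ≈ 206600 Pa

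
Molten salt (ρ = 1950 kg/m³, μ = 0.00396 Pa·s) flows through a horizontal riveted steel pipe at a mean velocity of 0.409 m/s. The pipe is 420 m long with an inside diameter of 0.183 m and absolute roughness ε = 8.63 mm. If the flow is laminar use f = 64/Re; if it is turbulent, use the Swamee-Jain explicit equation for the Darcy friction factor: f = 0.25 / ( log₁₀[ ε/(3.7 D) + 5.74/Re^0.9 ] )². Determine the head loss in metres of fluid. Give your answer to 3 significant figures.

Reynolds number Re = ρVD/μ = 1950 · 0.409 · 0.183 / 0.00396 = 3.686e+04.
Re > 4000 → turbulent. Relative roughness ε/D = 0.00863/0.183 = 0.0472. Swamee-Jain: f = 0.25/(log₁₀[0.0472/3.7 + 5.74/3.686e+04^0.9])² = 0.25/(log₁₀[0.0127 + 0.000446])² = 0.25/(-1.88)² = 0.07075.
Darcy-Weisbach: ΔP = f(L/D)(ρV²/2) = 0.07075·(420/0.183)·(1950·0.409²/2) = 0.07075·2295·163.1 = 2.649e+04 Pa.
Head loss h_f = ΔP/(ρg) = 2.649e+04/(1950·9.81) = 1.38 m.

h_f ≈ 1.38 m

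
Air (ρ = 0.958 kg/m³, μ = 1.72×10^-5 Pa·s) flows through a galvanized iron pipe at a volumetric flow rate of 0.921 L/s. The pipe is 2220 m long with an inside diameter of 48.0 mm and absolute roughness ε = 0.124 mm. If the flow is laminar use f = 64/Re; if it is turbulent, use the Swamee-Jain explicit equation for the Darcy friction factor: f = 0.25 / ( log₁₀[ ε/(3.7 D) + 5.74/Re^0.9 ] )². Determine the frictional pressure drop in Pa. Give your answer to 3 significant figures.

ΔP ≈ 270 Pa

Q = 0.921 L/s = 0.921/1000 = 0.000921 m³/s.
Cross-sectional area A = πD²/4 = π(0.048)²/4 = 0.00181 m²; mean velocity V = Q/A = 0.000921/0.00181 = 0.509 m/s.
Reynolds number Re = ρVD/μ = 0.958 · 0.509 · 0.048 / 1.72e-05 = 1361.
Re < 2300 → laminar flow, so f = 64/Re = 64/1361 = 0.04703 (the turbulent correlation is not needed).
Darcy-Weisbach: ΔP = f(L/D)(ρV²/2) = 0.04703·(2220/0.048)·(0.958·0.509²/2) = 0.04703·4.625e+04·0.1241 = 269.9 Pa.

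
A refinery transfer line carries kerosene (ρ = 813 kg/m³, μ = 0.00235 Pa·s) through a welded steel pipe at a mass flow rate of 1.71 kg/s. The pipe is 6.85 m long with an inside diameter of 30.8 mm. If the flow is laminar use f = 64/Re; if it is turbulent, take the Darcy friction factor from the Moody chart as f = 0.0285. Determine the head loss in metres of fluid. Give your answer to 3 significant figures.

h_f ≈ 2.57 m

A = πD²/4 = π(0.0308)²/4 = 0.0007451 m²; mean velocity V = ṁ/(ρA) = 1.71/(813 · 0.0007451) = 2.823 m/s.
Reynolds number Re = ρVD/μ = 813 · 2.823 · 0.0308 / 0.00235 = 3.008e+04.
Re > 4000 → turbulent; use the Moody-chart value f = 0.0285.
Darcy-Weisbach: ΔP = f(L/D)(ρV²/2) = 0.0285·(6.85/0.0308)·(813·2.823²/2) = 0.0285·222.4·3240 = 2.053e+04 Pa.
Head loss h_f = ΔP/(ρg) = 2.053e+04/(813·9.81) = 2.57 m.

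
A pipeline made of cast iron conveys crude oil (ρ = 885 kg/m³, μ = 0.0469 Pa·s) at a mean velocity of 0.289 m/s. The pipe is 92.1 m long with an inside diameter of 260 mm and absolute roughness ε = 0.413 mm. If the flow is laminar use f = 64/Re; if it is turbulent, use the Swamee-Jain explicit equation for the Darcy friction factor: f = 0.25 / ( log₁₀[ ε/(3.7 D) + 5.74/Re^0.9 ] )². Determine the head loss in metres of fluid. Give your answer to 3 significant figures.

Reynolds number Re = ρVD/μ = 885 · 0.289 · 0.26 / 0.0469 = 1418.
Re < 2300 → laminar flow, so f = 64/Re = 64/1418 = 0.04514 (the turbulent correlation is not needed).
Darcy-Weisbach: ΔP = f(L/D)(ρV²/2) = 0.04514·(92.1/0.26)·(885·0.289²/2) = 0.04514·354.2·36.96 = 590.9 Pa.
Head loss h_f = ΔP/(ρg) = 590.9/(885·9.81) = 0.0681 m.

h_f ≈ 0.0681 m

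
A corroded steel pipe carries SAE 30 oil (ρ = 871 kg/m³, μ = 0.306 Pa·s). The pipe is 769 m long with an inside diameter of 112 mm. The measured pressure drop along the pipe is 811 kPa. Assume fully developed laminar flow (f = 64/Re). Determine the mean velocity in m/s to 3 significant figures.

For laminar flow, f = 64/Re with Re = ρVD/μ, so Darcy-Weisbach reduces to ΔP = 32μLV/D². Solving for V: V = ΔP·D²/(32μL) = 8.11e+05·(0.112)²/(32·0.306·769) = 1.351 m/s.
Check: Re = ρVD/μ = 871·1.351·0.112/0.306 = 430.7 < 2300, so the laminar assumption holds.

V ≈ 1.35 m/s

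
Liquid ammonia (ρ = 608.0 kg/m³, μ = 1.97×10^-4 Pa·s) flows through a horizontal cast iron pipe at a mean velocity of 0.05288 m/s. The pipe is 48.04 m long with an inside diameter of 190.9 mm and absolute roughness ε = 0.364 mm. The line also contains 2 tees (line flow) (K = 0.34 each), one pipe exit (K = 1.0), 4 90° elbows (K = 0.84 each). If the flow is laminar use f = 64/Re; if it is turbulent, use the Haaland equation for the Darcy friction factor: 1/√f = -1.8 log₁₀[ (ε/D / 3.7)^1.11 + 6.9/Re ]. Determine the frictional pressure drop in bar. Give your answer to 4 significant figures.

Reynolds number Re = ρVD/μ = 608 · 0.05288 · 0.1909 / 0.000197 = 3.116e+04.
Re > 4000 → turbulent. Relative roughness ε/D = 0.000364/0.1909 = 0.00191. Haaland: 1/√f = -1.8 log₁₀[(0.00191/3.7)^1.11 + 6.9/3.116e+04] = -1.8 log₁₀[0.000224 + 0.000221] = 6.032, so f = 0.02748.
Total minor-loss coefficient ΣK = 2·0.34 + 1·1 + 4·0.84 = 5.04.
ΔP = [f·L/D + ΣK]·(ρV²/2) = [0.02748·48.04/0.1909 + 5.04]·(608·0.05288²/2) = [6.916 + 5.04]·0.8501 = 10.16 Pa.
ΔP = 10.16 Pa = 1.016×10^-4 bar.

ΔP ≈ 1.016×10^-4 bar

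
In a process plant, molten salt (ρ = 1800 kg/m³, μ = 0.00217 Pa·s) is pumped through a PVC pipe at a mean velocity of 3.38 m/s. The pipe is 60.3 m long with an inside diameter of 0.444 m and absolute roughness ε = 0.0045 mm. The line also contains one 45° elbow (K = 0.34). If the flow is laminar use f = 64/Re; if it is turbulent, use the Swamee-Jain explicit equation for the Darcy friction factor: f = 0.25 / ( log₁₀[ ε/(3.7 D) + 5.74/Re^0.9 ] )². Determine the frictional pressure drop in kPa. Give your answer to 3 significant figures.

Reynolds number Re = ρVD/μ = 1800 · 3.38 · 0.444 / 0.00217 = 1.245e+06.
Re > 4000 → turbulent. Relative roughness ε/D = 4.5e-06/0.444 = 1.01e-05. Swamee-Jain: f = 0.25/(log₁₀[1.01e-05/3.7 + 5.74/1.245e+06^0.9])² = 0.25/(log₁₀[2.74e-06 + 1.88e-05])² = 0.25/(-4.668)² = 0.01148.
Total minor-loss coefficient ΣK = 1·0.34 = 0.34.
ΔP = [f·L/D + ΣK]·(ρV²/2) = [0.01148·60.3/0.444 + 0.34]·(1800·3.38²/2) = [1.558 + 0.34]·1.028e+04 = 1.952e+04 Pa.
ΔP = 1.952e+04 Pa = 19.5 kPa.

ΔP ≈ 19.5 kPa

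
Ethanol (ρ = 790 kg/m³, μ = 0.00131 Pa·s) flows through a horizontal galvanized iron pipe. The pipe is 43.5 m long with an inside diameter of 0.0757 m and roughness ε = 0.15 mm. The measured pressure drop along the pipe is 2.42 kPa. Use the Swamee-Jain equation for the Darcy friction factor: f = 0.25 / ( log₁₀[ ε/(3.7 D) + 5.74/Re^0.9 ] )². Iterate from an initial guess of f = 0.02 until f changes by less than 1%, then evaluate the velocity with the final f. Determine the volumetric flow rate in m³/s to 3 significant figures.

Rearranging Darcy-Weisbach: V = √(2·ΔP·D/(f·L·ρ)). With ε/D = 0.00015/0.0757 = 0.00198, iterate starting from f = 0.02:
  f = 0.02 → V = √(2·2420·0.0757/(0.02·43.5·790)) = 0.7301 m/s; Re = ρVD/μ = 3.333e+04; f → 0.02797
  f = 0.02797 → V = 0.6175 m/s; Re = 2.819e+04; f → 0.02858
  f = 0.02858 → V = 0.6107 m/s; Re = 2.788e+04; f → 0.02863
Converged (Δf/f < 1%). With the final f = 0.02863: V = √(2·2420·0.0757/(0.02863·43.5·790)) = 0.6103 m/s.
Q = V·A = 0.6103·(π/4·0.0757²) = 0.002747 m³/s = 0.00275 m³/s.

Q ≈ 0.00275 m³/s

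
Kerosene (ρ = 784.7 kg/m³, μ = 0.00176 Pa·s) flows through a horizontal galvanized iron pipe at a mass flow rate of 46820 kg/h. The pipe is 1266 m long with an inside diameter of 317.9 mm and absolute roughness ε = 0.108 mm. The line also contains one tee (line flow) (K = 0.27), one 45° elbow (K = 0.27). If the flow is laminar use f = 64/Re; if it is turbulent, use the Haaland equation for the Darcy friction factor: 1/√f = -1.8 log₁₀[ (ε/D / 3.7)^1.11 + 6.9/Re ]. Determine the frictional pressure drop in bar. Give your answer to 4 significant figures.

ΔP ≈ 0.01655 bar

ṁ = 46820 kg/h = 46820/3600 = 13.01 kg/s.
A = πD²/4 = π(0.3179)²/4 = 0.07937 m²; mean velocity V = ṁ/(ρA) = 13.01/(784.7 · 0.07937) = 0.2088 m/s.
Reynolds number Re = ρVD/μ = 784.7 · 0.2088 · 0.3179 / 0.00176 = 2.96e+04.
Re > 4000 → turbulent. Relative roughness ε/D = 0.000108/0.3179 = 0.00034. Haaland: 1/√f = -1.8 log₁₀[(0.00034/3.7)^1.11 + 6.9/2.96e+04] = -1.8 log₁₀[3.3e-05 + 0.000233] = 6.435, so f = 0.02415.
Total minor-loss coefficient ΣK = 1·0.27 + 1·0.27 = 0.54.
ΔP = [f·L/D + ΣK]·(ρV²/2) = [0.02415·1266/0.3179 + 0.54]·(784.7·0.2088²/2) = [96.18 + 0.54]·17.11 = 1655 Pa.
ΔP = 1655 Pa = 0.01655 bar.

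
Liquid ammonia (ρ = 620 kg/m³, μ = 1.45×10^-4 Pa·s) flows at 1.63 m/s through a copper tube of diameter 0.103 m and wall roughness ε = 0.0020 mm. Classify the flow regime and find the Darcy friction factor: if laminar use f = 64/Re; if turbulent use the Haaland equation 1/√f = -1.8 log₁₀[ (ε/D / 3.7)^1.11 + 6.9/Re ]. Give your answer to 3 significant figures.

Re = ρVD/μ = 620·1.63·0.103/0.000145 = 7.179e+05.
Re > 4000 → turbulent. ε/D = 2e-06/0.103 = 1.94e-05; Haaland: 1/√f = -1.8 log₁₀[1.38e-06 + 9.61e-06] = 8.926, so f = 0.01255.

f ≈ 0.0126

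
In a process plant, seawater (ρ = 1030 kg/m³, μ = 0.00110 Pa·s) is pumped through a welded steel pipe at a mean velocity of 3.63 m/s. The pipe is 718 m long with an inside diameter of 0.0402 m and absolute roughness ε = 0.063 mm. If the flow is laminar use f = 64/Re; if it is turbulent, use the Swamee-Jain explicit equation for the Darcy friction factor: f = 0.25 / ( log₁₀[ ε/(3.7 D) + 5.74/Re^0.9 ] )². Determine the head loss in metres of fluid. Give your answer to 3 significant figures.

Reynolds number Re = ρVD/μ = 1030 · 3.63 · 0.0402 / 0.0011 = 1.366e+05.
Re > 4000 → turbulent. Relative roughness ε/D = 6.3e-05/0.0402 = 0.00157. Swamee-Jain: f = 0.25/(log₁₀[0.00157/3.7 + 5.74/1.366e+05^0.9])² = 0.25/(log₁₀[0.000424 + 0.000137])² = 0.25/(-3.251)² = 0.02365.
Darcy-Weisbach: ΔP = f(L/D)(ρV²/2) = 0.02365·(718/0.0402)·(1030·3.63²/2) = 0.02365·1.786e+04·6786 = 2.866e+06 Pa.
Head loss h_f = ΔP/(ρg) = 2.866e+06/(1030·9.81) = 284 m.

h_f ≈ 284 m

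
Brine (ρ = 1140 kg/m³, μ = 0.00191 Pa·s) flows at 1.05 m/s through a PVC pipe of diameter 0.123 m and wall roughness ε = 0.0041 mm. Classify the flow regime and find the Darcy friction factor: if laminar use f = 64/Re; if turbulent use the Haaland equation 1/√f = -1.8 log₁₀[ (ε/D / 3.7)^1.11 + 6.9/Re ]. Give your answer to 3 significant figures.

f ≈ 0.0189

Re = ρVD/μ = 1140·1.05·0.123/0.00191 = 7.708e+04.
Re > 4000 → turbulent. ε/D = 4.1e-06/0.123 = 3.33e-05; Haaland: 1/√f = -1.8 log₁₀[2.51e-06 + 8.95e-05] = 7.265, so f = 0.01895.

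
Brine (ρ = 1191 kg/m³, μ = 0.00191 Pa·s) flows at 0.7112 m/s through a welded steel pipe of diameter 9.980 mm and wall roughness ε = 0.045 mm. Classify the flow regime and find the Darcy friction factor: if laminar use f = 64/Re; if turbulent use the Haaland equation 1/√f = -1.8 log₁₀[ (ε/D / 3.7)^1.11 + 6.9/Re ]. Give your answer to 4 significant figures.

f ≈ 0.04332

Re = ρVD/μ = 1191·0.7112·0.00998/0.00191 = 4426.
Re > 4000 → turbulent. ε/D = 4.5e-05/0.00998 = 0.00451; Haaland: 1/√f = -1.8 log₁₀[0.000583 + 0.00156] = 4.805, so f = 0.04332.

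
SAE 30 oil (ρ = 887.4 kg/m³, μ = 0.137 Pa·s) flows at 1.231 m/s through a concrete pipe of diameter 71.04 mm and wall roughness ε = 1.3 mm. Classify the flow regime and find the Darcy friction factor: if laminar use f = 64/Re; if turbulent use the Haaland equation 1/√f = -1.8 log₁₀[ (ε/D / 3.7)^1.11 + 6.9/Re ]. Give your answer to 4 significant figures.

f ≈ 0.1130

Re = ρVD/μ = 887.4·1.231·0.07104/0.137 = 566.4.
Re < 2300 → laminar, so f = 64/Re = 0.113 (roughness is irrelevant in laminar flow).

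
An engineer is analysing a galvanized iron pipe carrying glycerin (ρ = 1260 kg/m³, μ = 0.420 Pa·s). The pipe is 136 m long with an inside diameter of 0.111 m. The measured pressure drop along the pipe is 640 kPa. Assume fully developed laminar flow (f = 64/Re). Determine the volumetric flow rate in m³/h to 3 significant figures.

For laminar flow, f = 64/Re with Re = ρVD/μ, so Darcy-Weisbach reduces to ΔP = 32μLV/D². Solving for V: V = ΔP·D²/(32μL) = 6.4e+05·(0.111)²/(32·0.42·136) = 4.314 m/s.
Check: Re = ρVD/μ = 1260·4.314·0.111/0.42 = 1437 < 2300, so the laminar assumption holds.
Q = V·A = 4.314·(π/4·0.111²) = 0.04175 m³/s = 150 m³/h.

Q ≈ 150 m³/h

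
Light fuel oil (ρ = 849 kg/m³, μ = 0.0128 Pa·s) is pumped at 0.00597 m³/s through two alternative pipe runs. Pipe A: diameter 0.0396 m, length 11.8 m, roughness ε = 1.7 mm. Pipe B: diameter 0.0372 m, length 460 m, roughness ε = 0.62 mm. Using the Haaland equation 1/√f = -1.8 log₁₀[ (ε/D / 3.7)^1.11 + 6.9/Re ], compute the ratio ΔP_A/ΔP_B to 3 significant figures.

ΔP_A/ΔP_B ≈ 0.0267

Pipe A: V = Q/A = 0.00597/0.001232 = 4.847 m/s; Re = 1.273e+04; ε/D = 0.0429; Haaland → f = 0.0689; ΔP_A = f(L/D)(ρV²/2) = 2.048e+05 Pa.
Pipe B: V = Q/A = 0.00597/0.001087 = 5.493 m/s; Re = 1.355e+04; ε/D = 0.0167; Haaland → f = 0.04847; ΔP_B = f(L/D)(ρV²/2) = 7.676e+06 Pa.
ΔP_A/ΔP_B = 2.048e+05/7.676e+06 = 0.0267.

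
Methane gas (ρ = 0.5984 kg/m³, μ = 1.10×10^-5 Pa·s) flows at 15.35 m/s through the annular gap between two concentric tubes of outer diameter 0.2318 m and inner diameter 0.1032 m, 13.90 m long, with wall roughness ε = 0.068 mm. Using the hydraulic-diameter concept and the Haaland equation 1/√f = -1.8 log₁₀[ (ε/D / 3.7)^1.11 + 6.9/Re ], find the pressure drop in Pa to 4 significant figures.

ΔP ≈ 152.5 Pa

Hydraulic diameter D_h = 4A/P = D_o - D_i = 0.2318 - 0.1032 = 0.1286 m.
Re = ρVD_h/μ = 0.5984·15.35·0.1286/1.1e-05 = 1.074e+05.
ε/D_h = 6.8e-05/0.1286 = 0.000529; Haaland gives 1/√f = -1.8 log₁₀[5.4e-05+6.43e-05] = 7.069, so f = 0.02001.
ΔP = f(L/D_h)(ρV²/2) = 0.02001·13.9/0.1286·70.5 = 152.5 Pa.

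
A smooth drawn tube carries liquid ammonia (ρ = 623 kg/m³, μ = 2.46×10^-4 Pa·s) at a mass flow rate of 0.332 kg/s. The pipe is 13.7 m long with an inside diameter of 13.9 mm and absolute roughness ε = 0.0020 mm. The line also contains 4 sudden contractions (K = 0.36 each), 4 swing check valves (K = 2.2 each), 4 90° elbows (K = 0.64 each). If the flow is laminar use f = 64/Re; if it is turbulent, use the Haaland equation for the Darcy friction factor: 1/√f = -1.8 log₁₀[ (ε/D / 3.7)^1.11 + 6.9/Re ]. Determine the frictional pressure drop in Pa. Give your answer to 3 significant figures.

A = πD²/4 = π(0.0139)²/4 = 0.0001517 m²; mean velocity V = ṁ/(ρA) = 0.332/(623 · 0.0001517) = 3.512 m/s.
Reynolds number Re = ρVD/μ = 623 · 3.512 · 0.0139 / 0.000246 = 1.236e+05.
Re > 4000 → turbulent. Relative roughness ε/D = 2e-06/0.0139 = 0.000144. Haaland: 1/√f = -1.8 log₁₀[(0.000144/3.7)^1.11 + 6.9/1.236e+05] = -1.8 log₁₀[1.27e-05 + 5.58e-05] = 7.495, so f = 0.0178.
Total minor-loss coefficient ΣK = 4·0.36 + 4·2.2 + 4·0.64 = 12.8.
ΔP = [f·L/D + ΣK]·(ρV²/2) = [0.0178·13.7/0.0139 + 12.8]·(623·3.512²/2) = [17.54 + 12.8]·3842 = 1.166e+05 Pa.

ΔP ≈ 117000 Pa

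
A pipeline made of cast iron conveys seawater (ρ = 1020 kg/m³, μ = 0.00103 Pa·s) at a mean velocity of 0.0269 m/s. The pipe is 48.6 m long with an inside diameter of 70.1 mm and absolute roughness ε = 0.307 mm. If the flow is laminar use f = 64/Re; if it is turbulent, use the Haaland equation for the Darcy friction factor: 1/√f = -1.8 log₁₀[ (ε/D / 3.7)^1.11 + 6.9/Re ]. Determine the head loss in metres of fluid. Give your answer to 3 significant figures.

Reynolds number Re = ρVD/μ = 1020 · 0.0269 · 0.0701 / 0.00103 = 1867.
Re < 2300 → laminar flow, so f = 64/Re = 64/1867 = 0.03427 (the turbulent correlation is not needed).
Darcy-Weisbach: ΔP = f(L/D)(ρV²/2) = 0.03427·(48.6/0.0701)·(1020·0.0269²/2) = 0.03427·693.3·0.369 = 8.769 Pa.
Head loss h_f = ΔP/(ρg) = 8.769/(1020·9.81) = 8.76×10^-4 m.

h_f ≈ 8.76×10^-4 m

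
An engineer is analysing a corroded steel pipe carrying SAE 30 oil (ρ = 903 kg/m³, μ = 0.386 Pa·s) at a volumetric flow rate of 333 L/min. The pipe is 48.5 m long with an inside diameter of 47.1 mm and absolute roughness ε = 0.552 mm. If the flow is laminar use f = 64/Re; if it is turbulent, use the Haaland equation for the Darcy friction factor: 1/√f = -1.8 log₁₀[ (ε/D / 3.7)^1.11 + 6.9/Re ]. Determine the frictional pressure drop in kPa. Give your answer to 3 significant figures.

Q = 333 L/min = 333/60000 = 0.00555 m³/s.
Cross-sectional area A = πD²/4 = π(0.0471)²/4 = 0.001742 m²; mean velocity V = Q/A = 0.00555/0.001742 = 3.185 m/s.
Reynolds number Re = ρVD/μ = 903 · 3.185 · 0.0471 / 0.386 = 351.
Re < 2300 → laminar flow, so f = 64/Re = 64/351 = 0.1823 (the turbulent correlation is not needed).
Darcy-Weisbach: ΔP = f(L/D)(ρV²/2) = 0.1823·(48.5/0.0471)·(903·3.185²/2) = 0.1823·1030·4581 = 8.602e+05 Pa.
ΔP = 8.602e+05 Pa = 860 kPa.

ΔP ≈ 860 kPa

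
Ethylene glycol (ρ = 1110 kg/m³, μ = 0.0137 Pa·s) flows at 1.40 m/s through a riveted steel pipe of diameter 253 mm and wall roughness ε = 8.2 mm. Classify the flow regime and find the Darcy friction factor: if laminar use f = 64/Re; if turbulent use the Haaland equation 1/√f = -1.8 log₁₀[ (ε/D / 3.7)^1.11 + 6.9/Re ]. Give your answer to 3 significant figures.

Re = ρVD/μ = 1110·1.4·0.253/0.0137 = 2.87e+04.
Re > 4000 → turbulent. ε/D = 0.0082/0.253 = 0.0324; Haaland: 1/√f = -1.8 log₁₀[0.0052 + 0.00024] = 4.076, so f = 0.0602.

f ≈ 0.0602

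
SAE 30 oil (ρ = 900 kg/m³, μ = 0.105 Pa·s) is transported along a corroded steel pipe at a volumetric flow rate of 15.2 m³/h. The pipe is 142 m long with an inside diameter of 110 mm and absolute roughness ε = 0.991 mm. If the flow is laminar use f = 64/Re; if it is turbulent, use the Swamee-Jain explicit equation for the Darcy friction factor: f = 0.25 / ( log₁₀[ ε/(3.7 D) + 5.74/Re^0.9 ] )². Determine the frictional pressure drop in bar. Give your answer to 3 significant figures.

Q = 15.2 m³/h = 15.2/3600 = 0.004222 m³/s.
Cross-sectional area A = πD²/4 = π(0.11)²/4 = 0.009503 m²; mean velocity V = Q/A = 0.004222/0.009503 = 0.4443 m/s.
Reynolds number Re = ρVD/μ = 900 · 0.4443 · 0.11 / 0.105 = 418.9.
Re < 2300 → laminar flow, so f = 64/Re = 64/418.9 = 0.1528 (the turbulent correlation is not needed).
Darcy-Weisbach: ΔP = f(L/D)(ρV²/2) = 0.1528·(142/0.11)·(900·0.4443²/2) = 0.1528·1291·88.83 = 1.752e+04 Pa.
ΔP = 1.752e+04 Pa = 0.175 bar.

ΔP ≈ 0.175 bar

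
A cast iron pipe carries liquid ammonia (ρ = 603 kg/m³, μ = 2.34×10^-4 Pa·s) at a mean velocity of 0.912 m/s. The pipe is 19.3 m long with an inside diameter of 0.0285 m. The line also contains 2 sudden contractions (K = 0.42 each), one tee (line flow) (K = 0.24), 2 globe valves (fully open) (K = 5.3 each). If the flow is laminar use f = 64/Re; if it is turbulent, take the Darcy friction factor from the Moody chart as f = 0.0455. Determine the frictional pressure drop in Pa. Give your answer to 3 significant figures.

Reynolds number Re = ρVD/μ = 603 · 0.912 · 0.0285 / 0.000234 = 6.698e+04.
Re > 4000 → turbulent; use the Moody-chart value f = 0.0455.
Total minor-loss coefficient ΣK = 2·0.42 + 1·0.24 + 2·5.3 = 11.7.
ΔP = [f·L/D + ΣK]·(ρV²/2) = [0.0455·19.3/0.0285 + 11.7]·(603·0.912²/2) = [30.81 + 11.7]·250.8 = 1.066e+04 Pa.

ΔP ≈ 10700 Pa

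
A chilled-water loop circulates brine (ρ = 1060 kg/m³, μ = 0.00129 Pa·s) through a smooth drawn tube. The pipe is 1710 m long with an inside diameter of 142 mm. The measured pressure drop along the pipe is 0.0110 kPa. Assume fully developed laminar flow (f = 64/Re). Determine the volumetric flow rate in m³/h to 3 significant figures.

Q ≈ 0.179 m³/h

For laminar flow, f = 64/Re with Re = ρVD/μ, so Darcy-Weisbach reduces to ΔP = 32μLV/D². Solving for V: V = ΔP·D²/(32μL) = 11·(0.142)²/(32·0.00129·1710) = 0.003142 m/s.
Check: Re = ρVD/μ = 1060·0.003142·0.142/0.00129 = 366.6 < 2300, so the laminar assumption holds.
Q = V·A = 0.003142·(π/4·0.142²) = 4.976e-05 m³/s = 0.179 m³/h.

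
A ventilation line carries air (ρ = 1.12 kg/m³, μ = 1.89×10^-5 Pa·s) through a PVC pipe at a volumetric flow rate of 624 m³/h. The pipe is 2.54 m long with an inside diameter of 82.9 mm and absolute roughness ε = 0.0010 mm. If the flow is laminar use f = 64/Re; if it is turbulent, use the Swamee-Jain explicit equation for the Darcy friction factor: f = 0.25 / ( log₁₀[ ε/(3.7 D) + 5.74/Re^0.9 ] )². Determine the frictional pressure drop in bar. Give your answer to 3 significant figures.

ΔP ≈ 0.00290 bar

Q = 624 m³/h = 624/3600 = 0.1733 m³/s.
Cross-sectional area A = πD²/4 = π(0.0829)²/4 = 0.005398 m²; mean velocity V = Q/A = 0.1733/0.005398 = 32.11 m/s.
Reynolds number Re = ρVD/μ = 1.12 · 32.11 · 0.0829 / 1.89e-05 = 1.578e+05.
Re > 4000 → turbulent. Relative roughness ε/D = 1e-06/0.0829 = 1.21e-05. Swamee-Jain: f = 0.25/(log₁₀[1.21e-05/3.7 + 5.74/1.578e+05^0.9])² = 0.25/(log₁₀[3.26e-06 + 0.00012])² = 0.25/(-3.908)² = 0.01637.
Darcy-Weisbach: ΔP = f(L/D)(ρV²/2) = 0.01637·(2.54/0.0829)·(1.12·32.11²/2) = 0.01637·30.64·577.5 = 289.7 Pa.
ΔP = 289.7 Pa = 0.00290 bar.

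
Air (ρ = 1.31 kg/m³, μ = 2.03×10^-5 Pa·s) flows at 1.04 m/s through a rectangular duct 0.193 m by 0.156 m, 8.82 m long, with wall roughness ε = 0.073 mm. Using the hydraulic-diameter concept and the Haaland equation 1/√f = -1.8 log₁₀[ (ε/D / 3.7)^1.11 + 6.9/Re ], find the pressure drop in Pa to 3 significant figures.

Hydraulic diameter D_h = 4A/P = 4·(0.193·0.156)/(2·(0.193+0.156)) = 0.1204/0.698 = 0.1725 m.
Re = ρVD_h/μ = 1.31·1.04·0.1725/2.03e-05 = 1.158e+04.
ε/D_h = 7.3e-05/0.1725 = 0.000423; Haaland gives 1/√f = -1.8 log₁₀[4.21e-05+0.000596] = 5.751, so f = 0.03023.
ΔP = f(L/D_h)(ρV²/2) = 0.03023·8.82/0.1725·0.7084 = 1.095 Pa.

ΔP ≈ 1.09 Pa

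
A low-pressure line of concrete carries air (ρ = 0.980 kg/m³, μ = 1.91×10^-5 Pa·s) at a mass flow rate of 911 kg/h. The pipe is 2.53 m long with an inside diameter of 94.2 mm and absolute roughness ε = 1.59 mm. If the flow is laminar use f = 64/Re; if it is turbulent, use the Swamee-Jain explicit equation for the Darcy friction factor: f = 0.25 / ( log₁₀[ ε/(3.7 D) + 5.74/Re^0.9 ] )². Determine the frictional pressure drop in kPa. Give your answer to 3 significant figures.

ṁ = 911 kg/h = 911/3600 = 0.2531 kg/s.
A = πD²/4 = π(0.0942)²/4 = 0.006969 m²; mean velocity V = ṁ/(ρA) = 0.2531/(0.98 · 0.006969) = 37.05 m/s.
Reynolds number Re = ρVD/μ = 0.98 · 37.05 · 0.0942 / 1.91e-05 = 1.791e+05.
Re > 4000 → turbulent. Relative roughness ε/D = 0.00159/0.0942 = 0.0169. Swamee-Jain: f = 0.25/(log₁₀[0.0169/3.7 + 5.74/1.791e+05^0.9])² = 0.25/(log₁₀[0.00456 + 0.000107])² = 0.25/(-2.331)² = 0.04602.
Darcy-Weisbach: ΔP = f(L/D)(ρV²/2) = 0.04602·(2.53/0.0942)·(0.98·37.05²/2) = 0.04602·26.86·672.7 = 831.4 Pa.
ΔP = 831.4 Pa = 0.831 kPa.

ΔP ≈ 0.831 kPa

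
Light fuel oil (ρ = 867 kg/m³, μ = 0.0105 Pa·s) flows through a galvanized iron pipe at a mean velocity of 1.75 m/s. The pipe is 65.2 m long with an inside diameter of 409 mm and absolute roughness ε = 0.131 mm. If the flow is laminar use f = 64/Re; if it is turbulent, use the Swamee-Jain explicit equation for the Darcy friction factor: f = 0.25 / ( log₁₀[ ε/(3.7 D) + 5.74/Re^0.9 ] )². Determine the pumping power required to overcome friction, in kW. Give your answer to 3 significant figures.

P ≈ 1.04 kW

Reynolds number Re = ρVD/μ = 867 · 1.75 · 0.409 / 0.0105 = 5.91e+04.
Re > 4000 → turbulent. Relative roughness ε/D = 0.000131/0.409 = 0.00032. Swamee-Jain: f = 0.25/(log₁₀[0.00032/3.7 + 5.74/5.91e+04^0.9])² = 0.25/(log₁₀[8.66e-05 + 0.000291])² = 0.25/(-3.423)² = 0.02134.
Darcy-Weisbach: ΔP = f(L/D)(ρV²/2) = 0.02134·(65.2/0.409)·(867·1.75²/2) = 0.02134·159.4·1328 = 4517 Pa.
Q = V·A = 1.75·0.1314 = 0.2299 m³/s.
Pumping power P = QΔP = 0.2299·4517 = 1038 W = 1.04 kW.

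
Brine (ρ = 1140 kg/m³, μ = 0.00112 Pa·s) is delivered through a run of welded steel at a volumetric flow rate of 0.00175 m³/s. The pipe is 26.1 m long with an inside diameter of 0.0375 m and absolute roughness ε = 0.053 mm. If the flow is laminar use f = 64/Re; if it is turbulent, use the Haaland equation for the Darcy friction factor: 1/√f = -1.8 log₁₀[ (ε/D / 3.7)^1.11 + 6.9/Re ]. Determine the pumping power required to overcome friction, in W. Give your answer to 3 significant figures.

P ≈ 42.4 W

Cross-sectional area A = πD²/4 = π(0.0375)²/4 = 0.001104 m²; mean velocity V = Q/A = 0.00175/0.001104 = 1.584 m/s.
Reynolds number Re = ρVD/μ = 1140 · 1.584 · 0.0375 / 0.00112 = 6.048e+04.
Re > 4000 → turbulent. Relative roughness ε/D = 5.3e-05/0.0375 = 0.00141. Haaland: 1/√f = -1.8 log₁₀[(0.00141/3.7)^1.11 + 6.9/6.048e+04] = -1.8 log₁₀[0.000161 + 0.000114] = 6.41, so f = 0.02434.
Darcy-Weisbach: ΔP = f(L/D)(ρV²/2) = 0.02434·(26.1/0.0375)·(1140·1.584²/2) = 0.02434·696·1431 = 2.424e+04 Pa.
Pumping power P = QΔP = 0.00175·2.424e+04 = 42.42 W = 42.4 W.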